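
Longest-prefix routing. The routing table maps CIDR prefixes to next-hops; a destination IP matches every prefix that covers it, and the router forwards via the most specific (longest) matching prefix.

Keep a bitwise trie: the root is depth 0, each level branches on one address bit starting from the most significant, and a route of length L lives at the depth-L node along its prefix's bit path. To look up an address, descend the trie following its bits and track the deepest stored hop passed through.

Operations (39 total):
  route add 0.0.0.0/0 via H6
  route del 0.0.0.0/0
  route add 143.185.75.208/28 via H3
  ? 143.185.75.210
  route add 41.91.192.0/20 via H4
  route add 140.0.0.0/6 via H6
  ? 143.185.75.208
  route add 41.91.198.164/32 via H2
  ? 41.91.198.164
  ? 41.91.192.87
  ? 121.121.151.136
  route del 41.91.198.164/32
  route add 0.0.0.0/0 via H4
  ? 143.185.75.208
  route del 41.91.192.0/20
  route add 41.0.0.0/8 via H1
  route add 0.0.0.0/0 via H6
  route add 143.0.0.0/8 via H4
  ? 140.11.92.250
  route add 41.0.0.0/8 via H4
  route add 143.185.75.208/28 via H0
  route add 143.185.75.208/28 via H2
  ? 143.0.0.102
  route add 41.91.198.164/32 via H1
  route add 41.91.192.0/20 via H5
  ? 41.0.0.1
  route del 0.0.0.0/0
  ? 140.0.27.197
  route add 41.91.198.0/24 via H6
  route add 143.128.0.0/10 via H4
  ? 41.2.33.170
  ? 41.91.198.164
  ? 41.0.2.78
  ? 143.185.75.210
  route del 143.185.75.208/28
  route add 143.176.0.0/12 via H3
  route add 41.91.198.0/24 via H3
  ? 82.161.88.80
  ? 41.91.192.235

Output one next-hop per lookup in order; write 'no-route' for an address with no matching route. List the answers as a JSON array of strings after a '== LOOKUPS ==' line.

Trace:
  + 0.0.0.0/0 (H6) depth=0
  del 0.0.0.0/0 (clear depth 0)
  + 143.185.75.208/28 (H3) depth=28
  Q 143.185.75.210: descend 1000111110111001010010111101 ; hops seen [H3] ; pick H3
  + 41.91.192.0/20 (H4) depth=20
  + 140.0.0.0/6 (H6) depth=6
  Q 143.185.75.208: descend 1000111110111001010010111101 ; hops seen [H6,H3] ; pick H3
  + 41.91.198.164/32 (H2) depth=32
  Q 41.91.198.164: descend 00101001010110111100011010100100 ; hops seen [H4,H2] ; pick H2
  Q 41.91.192.87: descend 001010010101101111000 ; hops seen [H4] ; pick H4
  Q 121.121.151.136: descend 0 ; hops seen [∅] ; pick no-route
  del 41.91.198.164/32 (clear depth 32)
  + 0.0.0.0/0 (H4) depth=0
  Q 143.185.75.208: descend 1000111110111001010010111101 ; hops seen [H4,H6,H3] ; pick H3
  del 41.91.192.0/20 (clear depth 20)
  + 41.0.0.0/8 (H1) depth=8
  + 0.0.0.0/0 (H6) depth=0
  + 143.0.0.0/8 (H4) depth=8
  Q 140.11.92.250: descend 100011 ; hops seen [H6,H6] ; pick H6
  + 41.0.0.0/8 (H4) depth=8
  + 143.185.75.208/28 (H0) depth=28
  + 143.185.75.208/28 (H2) depth=28
  Q 143.0.0.102: descend 10001111 ; hops seen [H6,H6,H4] ; pick H4
  + 41.91.198.164/32 (H1) depth=32
  + 41.91.192.0/20 (H5) depth=20
  Q 41.0.0.1: descend 001010010 ; hops seen [H6,H4] ; pick H4
  del 0.0.0.0/0 (clear depth 0)
  Q 140.0.27.197: descend 100011 ; hops seen [H6] ; pick H6
  + 41.91.198.0/24 (H6) depth=24
  + 143.128.0.0/10 (H4) depth=10
  Q 41.2.33.170: descend 001010010 ; hops seen [H4] ; pick H4
  Q 41.91.198.164: descend 00101001010110111100011010100100 ; hops seen [H4,H5,H6,H1] ; pick H1
  Q 41.0.2.78: descend 001010010 ; hops seen [H4] ; pick H4
  Q 143.185.75.210: descend 1000111110111001010010111101 ; hops seen [H6,H4,H4,H2] ; pick H2
  del 143.185.75.208/28 (clear depth 28)
  + 143.176.0.0/12 (H3) depth=12
  + 41.91.198.0/24 (H3) depth=24
  Q 82.161.88.80: descend 0 ; hops seen [∅] ; pick no-route
  Q 41.91.192.235: descend 001010010101101111000 ; hops seen [H4,H5] ; pick H5

== LOOKUPS ==
["H3","H3","H2","H4","no-route","H3","H6","H4","H4","H6","H4","H1","H4","H2","no-route","H5"]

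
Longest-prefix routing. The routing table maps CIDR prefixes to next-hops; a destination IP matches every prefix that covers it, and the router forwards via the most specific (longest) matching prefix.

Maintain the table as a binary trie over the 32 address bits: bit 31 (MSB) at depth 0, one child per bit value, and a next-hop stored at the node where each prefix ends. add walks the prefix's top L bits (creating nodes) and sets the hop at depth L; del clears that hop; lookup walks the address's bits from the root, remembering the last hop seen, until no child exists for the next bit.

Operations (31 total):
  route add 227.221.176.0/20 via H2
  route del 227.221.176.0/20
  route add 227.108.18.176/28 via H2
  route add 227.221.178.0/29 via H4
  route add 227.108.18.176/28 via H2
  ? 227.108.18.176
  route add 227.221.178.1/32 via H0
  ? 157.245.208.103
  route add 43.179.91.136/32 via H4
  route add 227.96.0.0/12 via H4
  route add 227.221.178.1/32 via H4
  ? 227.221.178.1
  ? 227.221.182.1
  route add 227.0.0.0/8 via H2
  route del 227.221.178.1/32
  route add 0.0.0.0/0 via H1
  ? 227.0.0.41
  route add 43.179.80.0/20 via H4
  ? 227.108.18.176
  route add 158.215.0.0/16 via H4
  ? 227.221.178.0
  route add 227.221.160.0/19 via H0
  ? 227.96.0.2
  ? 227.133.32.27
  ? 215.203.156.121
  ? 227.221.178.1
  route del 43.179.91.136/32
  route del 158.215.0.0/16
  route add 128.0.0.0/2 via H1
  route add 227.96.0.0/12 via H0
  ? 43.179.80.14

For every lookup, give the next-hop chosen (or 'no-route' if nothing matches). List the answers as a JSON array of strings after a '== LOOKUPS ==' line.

Trace:
  add 227.221.176.0/20 -> H2 at depth 20
  del 227.221.176.0/20 (clear depth 20)
  add 227.108.18.176/28 -> H2 at depth 28
  add 227.221.178.0/29 -> H4 at depth 29
  add 227.108.18.176/28 -> H2 at depth 28
  ? 227.108.18.176  path d0:-→d1:-→d2:-→d3:-→d4:-→d5:-→d6:-→d7:-→d8:-→d9:-→d10:-→d11:-→d12:-→d13:-→d14:-→d15:-→d16:-→d17:-→d18:-→d19:-→d20:-→d21:-→d22:-→d23:-→d24:-→d25:-→d26:-→d27:-→d28:H2  best=H2
  add 227.221.178.1/32 -> H0 at depth 32
  ? 157.245.208.103  path d0:-→d1:-  best=no-route
  add 43.179.91.136/32 -> H4 at depth 32
  add 227.96.0.0/12 -> H4 at depth 12
  add 227.221.178.1/32 -> H4 at depth 32
  ? 227.221.178.1  path d0:-→d1:-→d2:-→d3:-→d4:-→d5:-→d6:-→d7:-→d8:-→d9:-→d10:-→d11:-→d12:-→d13:-→d14:-→d15:-→d16:-→d17:-→d18:-→d19:-→d20:-→d21:-→d22:-→d23:-→d24:-→d25:-→d26:-→d27:-→d28:-→d29:H4→d30:-→d31:-→d32:H4  best=H4
  ? 227.221.182.1  path d0:-→d1:-→d2:-→d3:-→d4:-→d5:-→d6:-→d7:-→d8:-→d9:-→d10:-→d11:-→d12:-→d13:-→d14:-→d15:-→d16:-→d17:-→d18:-→d19:-→d20:-→d21:-  best=no-route
  add 227.0.0.0/8 -> H2 at depth 8
  del 227.221.178.1/32 (clear depth 32)
  add 0.0.0.0/0 -> H1 at depth 0
  ? 227.0.0.41  path d0:H1→d1:-→d2:-→d3:-→d4:-→d5:-→d6:-→d7:-→d8:H2→d9:-  best=H2
  add 43.179.80.0/20 -> H4 at depth 20
  ? 227.108.18.176  path d0:H1→d1:-→d2:-→d3:-→d4:-→d5:-→d6:-→d7:-→d8:H2→d9:-→d10:-→d11:-→d12:H4→d13:-→d14:-→d15:-→d16:-→d17:-→d18:-→d19:-→d20:-→d21:-→d22:-→d23:-→d24:-→d25:-→d26:-→d27:-→d28:H2  best=H2
  add 158.215.0.0/16 -> H4 at depth 16
  ? 227.221.178.0  path d0:H1→d1:-→d2:-→d3:-→d4:-→d5:-→d6:-→d7:-→d8:H2→d9:-→d10:-→d11:-→d12:-→d13:-→d14:-→d15:-→d16:-→d17:-→d18:-→d19:-→d20:-→d21:-→d22:-→d23:-→d24:-→d25:-→d26:-→d27:-→d28:-→d29:H4→d30:-→d31:-  best=H4
  add 227.221.160.0/19 -> H0 at depth 19
  ? 227.96.0.2  path d0:H1→d1:-→d2:-→d3:-→d4:-→d5:-→d6:-→d7:-→d8:H2→d9:-→d10:-→d11:-→d12:H4  best=H4
  ? 227.133.32.27  path d0:H1→d1:-→d2:-→d3:-→d4:-→d5:-→d6:-→d7:-→d8:H2→d9:-  best=H2
  ? 215.203.156.121  path d0:H1→d1:-→d2:-  best=H1
  ? 227.221.178.1  path d0:H1→d1:-→d2:-→d3:-→d4:-→d5:-→d6:-→d7:-→d8:H2→d9:-→d10:-→d11:-→d12:-→d13:-→d14:-→d15:-→d16:-→d17:-→d18:-→d19:H0→d20:-→d21:-→d22:-→d23:-→d24:-→d25:-→d26:-→d27:-→d28:-→d29:H4→d30:-→d31:-→d32:-  best=H4
  del 43.179.91.136/32 (clear depth 32)
  del 158.215.0.0/16 (clear depth 16)
  add 128.0.0.0/2 -> H1 at depth 2
  add 227.96.0.0/12 -> H0 at depth 12
  ? 43.179.80.14  path d0:H1→d1:-→d2:-→d3:-→d4:-→d5:-→d6:-→d7:-→d8:-→d9:-→d10:-→d11:-→d12:-→d13:-→d14:-→d15:-→d16:-→d17:-→d18:-→d19:-→d20:H4  best=H4

== LOOKUPS ==
["H2","no-route","H4","no-route","H2","H2","H4","H4","H2","H1","H4","H4"]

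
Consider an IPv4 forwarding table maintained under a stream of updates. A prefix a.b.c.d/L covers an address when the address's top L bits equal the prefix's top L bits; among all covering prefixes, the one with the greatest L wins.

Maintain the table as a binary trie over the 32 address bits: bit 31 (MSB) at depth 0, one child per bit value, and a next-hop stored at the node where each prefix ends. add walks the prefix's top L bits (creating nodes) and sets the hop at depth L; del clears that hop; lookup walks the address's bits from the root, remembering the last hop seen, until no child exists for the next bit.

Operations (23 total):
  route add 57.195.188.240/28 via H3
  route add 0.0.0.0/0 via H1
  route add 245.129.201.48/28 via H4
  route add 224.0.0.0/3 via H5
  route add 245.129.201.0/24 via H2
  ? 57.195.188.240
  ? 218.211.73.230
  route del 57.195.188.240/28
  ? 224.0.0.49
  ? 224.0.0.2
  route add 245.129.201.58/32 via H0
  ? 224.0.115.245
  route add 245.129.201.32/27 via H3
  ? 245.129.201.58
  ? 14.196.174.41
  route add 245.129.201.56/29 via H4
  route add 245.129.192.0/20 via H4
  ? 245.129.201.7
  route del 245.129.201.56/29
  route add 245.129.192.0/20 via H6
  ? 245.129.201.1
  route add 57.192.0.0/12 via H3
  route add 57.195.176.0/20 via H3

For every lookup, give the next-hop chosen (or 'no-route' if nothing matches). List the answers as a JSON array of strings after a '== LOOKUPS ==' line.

Apply in order:
  + 57.195.188.240/28 (H3) depth=28
  + 0.0.0.0/0 (H1) depth=0
  + 245.129.201.48/28 (H4) depth=28
  + 224.0.0.0/3 (H5) depth=3
  + 245.129.201.0/24 (H2) depth=24
  ? 57.195.188.240  path d0:H1→d1:-→d2:-→d3:-→d4:-→d5:-→d6:-→d7:-→d8:-→d9:-→d10:-→d11:-→d12:-→d13:-→d14:-→d15:-→d16:-→d17:-→d18:-→d19:-→d20:-→d21:-→d22:-→d23:-→d24:-→d25:-→d26:-→d27:-→d28:H3  best=H3
  ? 218.211.73.230  path d0:H1→d1:-→d2:-  best=H1
  del 57.195.188.240/28 (clear depth 28)
  ? 224.0.0.49  path d0:H1→d1:-→d2:-→d3:H5  best=H5
  ? 224.0.0.2  path d0:H1→d1:-→d2:-→d3:H5  best=H5
  + 245.129.201.58/32 (H0) depth=32
  ? 224.0.115.245  path d0:H1→d1:-→d2:-→d3:H5  best=H5
  + 245.129.201.32/27 (H3) depth=27
  ? 245.129.201.58  path d0:H1→d1:-→d2:-→d3:H5→d4:-→d5:-→d6:-→d7:-→d8:-→d9:-→d10:-→d11:-→d12:-→d13:-→d14:-→d15:-→d16:-→d17:-→d18:-→d19:-→d20:-→d21:-→d22:-→d23:-→d24:H2→d25:-→d26:-→d27:H3→d28:H4→d29:-→d30:-→d31:-→d32:H0  best=H0
  ? 14.196.174.41  path d0:H1→d1:-→d2:-  best=H1
  + 245.129.201.56/29 (H4) depth=29
  + 245.129.192.0/20 (H4) depth=20
  ? 245.129.201.7  path d0:H1→d1:-→d2:-→d3:H5→d4:-→d5:-→d6:-→d7:-→d8:-→d9:-→d10:-→d11:-→d12:-→d13:-→d14:-→d15:-→d16:-→d17:-→d18:-→d19:-→d20:H4→d21:-→d22:-→d23:-→d24:H2→d25:-→d26:-  best=H2
  del 245.129.201.56/29 (clear depth 29)
  + 245.129.192.0/20 (H6) depth=20
  ? 245.129.201.1  path d0:H1→d1:-→d2:-→d3:H5→d4:-→d5:-→d6:-→d7:-→d8:-→d9:-→d10:-→d11:-→d12:-→d13:-→d14:-→d15:-→d16:-→d17:-→d18:-→d19:-→d20:H6→d21:-→d22:-→d23:-→d24:H2→d25:-→d26:-  best=H2
  + 57.192.0.0/12 (H3) depth=12
  + 57.195.176.0/20 (H3) depth=20

== LOOKUPS ==
["H3","H1","H5","H5","H5","H0","H1","H2","H2"]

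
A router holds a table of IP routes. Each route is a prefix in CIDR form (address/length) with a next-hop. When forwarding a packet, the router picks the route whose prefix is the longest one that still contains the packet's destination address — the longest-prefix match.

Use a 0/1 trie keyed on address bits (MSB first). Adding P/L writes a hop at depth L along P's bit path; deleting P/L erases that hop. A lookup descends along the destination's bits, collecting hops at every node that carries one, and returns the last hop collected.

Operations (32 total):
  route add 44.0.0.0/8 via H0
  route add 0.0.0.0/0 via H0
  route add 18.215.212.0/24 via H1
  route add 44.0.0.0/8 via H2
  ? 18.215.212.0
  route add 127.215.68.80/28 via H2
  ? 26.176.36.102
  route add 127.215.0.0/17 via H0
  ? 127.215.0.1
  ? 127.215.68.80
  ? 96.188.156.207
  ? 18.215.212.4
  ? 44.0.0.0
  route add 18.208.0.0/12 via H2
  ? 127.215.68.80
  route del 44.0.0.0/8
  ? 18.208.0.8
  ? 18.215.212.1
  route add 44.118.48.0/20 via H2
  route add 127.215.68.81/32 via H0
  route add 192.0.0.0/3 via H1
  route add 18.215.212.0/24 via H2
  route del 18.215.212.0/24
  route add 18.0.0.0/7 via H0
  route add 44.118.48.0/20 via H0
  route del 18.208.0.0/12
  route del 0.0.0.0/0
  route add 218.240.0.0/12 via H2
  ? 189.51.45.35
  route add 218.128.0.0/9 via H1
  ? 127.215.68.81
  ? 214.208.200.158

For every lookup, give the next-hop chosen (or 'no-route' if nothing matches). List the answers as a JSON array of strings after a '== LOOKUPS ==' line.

Apply in order:
  + 44.0.0.0/8 (H0) depth=8
  + 0.0.0.0/0 (H0) depth=0
  + 18.215.212.0/24 (H1) depth=24
  + 44.0.0.0/8 (H2) depth=8
  Q 18.215.212.0: descend 000100101101011111010100 ; hops seen [H0,H1] ; pick H1
  + 127.215.68.80/28 (H2) depth=28
  Q 26.176.36.102: descend 0001 ; hops seen [H0] ; pick H0
  + 127.215.0.0/17 (H0) depth=17
  Q 127.215.0.1: descend 01111111110101110 ; hops seen [H0,H0] ; pick H0
  Q 127.215.68.80: descend 0111111111010111010001000101 ; hops seen [H0,H0,H2] ; pick H2
  Q 96.188.156.207: descend 011 ; hops seen [H0] ; pick H0
  Q 18.215.212.4: descend 000100101101011111010100 ; hops seen [H0,H1] ; pick H1
  Q 44.0.0.0: descend 00101100 ; hops seen [H0,H2] ; pick H2
  + 18.208.0.0/12 (H2) depth=12
  Q 127.215.68.80: descend 0111111111010111010001000101 ; hops seen [H0,H0,H2] ; pick H2
  del 44.0.0.0/8 (clear depth 8)
  Q 18.208.0.8: descend 0001001011010 ; hops seen [H0,H2] ; pick H2
  Q 18.215.212.1: descend 000100101101011111010100 ; hops seen [H0,H2,H1] ; pick H1
  + 44.118.48.0/20 (H2) depth=20
  + 127.215.68.81/32 (H0) depth=32
  + 192.0.0.0/3 (H1) depth=3
  + 18.215.212.0/24 (H2) depth=24
  del 18.215.212.0/24 (clear depth 24)
  + 18.0.0.0/7 (H0) depth=7
  + 44.118.48.0/20 (H0) depth=20
  del 18.208.0.0/12 (clear depth 12)
  del 0.0.0.0/0 (clear depth 0)
  + 218.240.0.0/12 (H2) depth=12
  Q 189.51.45.35: descend 1 ; hops seen [∅] ; pick no-route
  + 218.128.0.0/9 (H1) depth=9
  Q 127.215.68.81: descend 01111111110101110100010001010001 ; hops seen [H0,H2,H0] ; pick H0
  Q 214.208.200.158: descend 1101 ; hops seen [H1] ; pick H1

== LOOKUPS ==
["H1","H0","H0","H2","H0","H1","H2","H2","H2","H1","no-route","H0","H1"]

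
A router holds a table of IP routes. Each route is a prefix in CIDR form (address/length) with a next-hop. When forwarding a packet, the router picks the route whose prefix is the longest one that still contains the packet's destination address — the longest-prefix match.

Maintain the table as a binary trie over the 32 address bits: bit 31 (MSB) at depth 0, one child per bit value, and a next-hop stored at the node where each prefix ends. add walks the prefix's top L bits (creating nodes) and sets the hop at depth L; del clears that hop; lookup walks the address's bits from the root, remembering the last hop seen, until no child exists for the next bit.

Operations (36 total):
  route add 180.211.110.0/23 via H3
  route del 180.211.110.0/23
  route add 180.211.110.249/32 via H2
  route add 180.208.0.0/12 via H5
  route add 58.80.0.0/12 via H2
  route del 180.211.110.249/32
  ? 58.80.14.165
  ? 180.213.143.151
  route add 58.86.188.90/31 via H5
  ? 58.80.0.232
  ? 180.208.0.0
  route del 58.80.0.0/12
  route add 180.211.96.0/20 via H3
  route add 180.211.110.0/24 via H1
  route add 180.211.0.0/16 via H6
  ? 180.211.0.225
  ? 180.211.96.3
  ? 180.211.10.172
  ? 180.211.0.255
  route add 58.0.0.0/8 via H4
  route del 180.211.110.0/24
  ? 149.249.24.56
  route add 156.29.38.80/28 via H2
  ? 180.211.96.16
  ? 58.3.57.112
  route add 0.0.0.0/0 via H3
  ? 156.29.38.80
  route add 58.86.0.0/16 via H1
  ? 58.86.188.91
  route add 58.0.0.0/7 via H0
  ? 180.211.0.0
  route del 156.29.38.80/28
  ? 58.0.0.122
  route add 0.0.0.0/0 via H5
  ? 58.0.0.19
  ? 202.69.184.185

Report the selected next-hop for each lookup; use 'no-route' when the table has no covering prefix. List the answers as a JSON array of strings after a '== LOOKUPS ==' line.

Trace:
  add 180.211.110.0/23 -> H3 at depth 23
  - 180.211.110.0/23 clear@23
  add 180.211.110.249/32 -> H2 at depth 32
  add 180.208.0.0/12 -> H5 at depth 12
  add 58.80.0.0/12 -> H2 at depth 12
  - 180.211.110.249/32 clear@32
  ? 58.80.14.165  path d0:-→d1:-→d2:-→d3:-→d4:-→d5:-→d6:-→d7:-→d8:-→d9:-→d10:-→d11:-→d12:H2  best=H2
  ? 180.213.143.151  path d0:-→d1:-→d2:-→d3:-→d4:-→d5:-→d6:-→d7:-→d8:-→d9:-→d10:-→d11:-→d12:H5→d13:-  best=H5
  add 58.86.188.90/31 -> H5 at depth 31
  ? 58.80.0.232  path d0:-→d1:-→d2:-→d3:-→d4:-→d5:-→d6:-→d7:-→d8:-→d9:-→d10:-→d11:-→d12:H2→d13:-  best=H2
  ? 180.208.0.0  path d0:-→d1:-→d2:-→d3:-→d4:-→d5:-→d6:-→d7:-→d8:-→d9:-→d10:-→d11:-→d12:H5→d13:-→d14:-  best=H5
  - 58.80.0.0/12 clear@12
  add 180.211.96.0/20 -> H3 at depth 20
  add 180.211.110.0/24 -> H1 at depth 24
  add 180.211.0.0/16 -> H6 at depth 16
  ? 180.211.0.225  path d0:-→d1:-→d2:-→d3:-→d4:-→d5:-→d6:-→d7:-→d8:-→d9:-→d10:-→d11:-→d12:H5→d13:-→d14:-→d15:-→d16:H6→d17:-  best=H6
  ? 180.211.96.3  path d0:-→d1:-→d2:-→d3:-→d4:-→d5:-→d6:-→d7:-→d8:-→d9:-→d10:-→d11:-→d12:H5→d13:-→d14:-→d15:-→d16:H6→d17:-→d18:-→d19:-→d20:H3  best=H3
  ? 180.211.10.172  path d0:-→d1:-→d2:-→d3:-→d4:-→d5:-→d6:-→d7:-→d8:-→d9:-→d10:-→d11:-→d12:H5→d13:-→d14:-→d15:-→d16:H6→d17:-  best=H6
  ? 180.211.0.255  path d0:-→d1:-→d2:-→d3:-→d4:-→d5:-→d6:-→d7:-→d8:-→d9:-→d10:-→d11:-→d12:H5→d13:-→d14:-→d15:-→d16:H6→d17:-  best=H6
  add 58.0.0.0/8 -> H4 at depth 8
  - 180.211.110.0/24 clear@24
  ? 149.249.24.56  path d0:-→d1:-→d2:-  best=no-route
  add 156.29.38.80/28 -> H2 at depth 28
  ? 180.211.96.16  path d0:-→d1:-→d2:-→d3:-→d4:-→d5:-→d6:-→d7:-→d8:-→d9:-→d10:-→d11:-→d12:H5→d13:-→d14:-→d15:-→d16:H6→d17:-→d18:-→d19:-→d20:H3  best=H3
  ? 58.3.57.112  path d0:-→d1:-→d2:-→d3:-→d4:-→d5:-→d6:-→d7:-→d8:H4→d9:-  best=H4
  add 0.0.0.0/0 -> H3 at depth 0
  ? 156.29.38.80  path d0:H3→d1:-→d2:-→d3:-→d4:-→d5:-→d6:-→d7:-→d8:-→d9:-→d10:-→d11:-→d12:-→d13:-→d14:-→d15:-→d16:-→d17:-→d18:-→d19:-→d20:-→d21:-→d22:-→d23:-→d24:-→d25:-→d26:-→d27:-→d28:H2  best=H2
  add 58.86.0.0/16 -> H1 at depth 16
  ? 58.86.188.91  path d0:H3→d1:-→d2:-→d3:-→d4:-→d5:-→d6:-→d7:-→d8:H4→d9:-→d10:-→d11:-→d12:-→d13:-→d14:-→d15:-→d16:H1→d17:-→d18:-→d19:-→d20:-→d21:-→d22:-→d23:-→d24:-→d25:-→d26:-→d27:-→d28:-→d29:-→d30:-→d31:H5  best=H5
  add 58.0.0.0/7 -> H0 at depth 7
  ? 180.211.0.0  path d0:H3→d1:-→d2:-→d3:-→d4:-→d5:-→d6:-→d7:-→d8:-→d9:-→d10:-→d11:-→d12:H5→d13:-→d14:-→d15:-→d16:H6→d17:-  best=H6
  - 156.29.38.80/28 clear@28
  ? 58.0.0.122  path d0:H3→d1:-→d2:-→d3:-→d4:-→d5:-→d6:-→d7:H0→d8:H4→d9:-  best=H4
  add 0.0.0.0/0 -> H5 at depth 0
  ? 58.0.0.19  path d0:H5→d1:-→d2:-→d3:-→d4:-→d5:-→d6:-→d7:H0→d8:H4→d9:-  best=H4
  ? 202.69.184.185  path d0:H5→d1:-  best=H5

== LOOKUPS ==
["H2","H5","H2","H5","H6","H3","H6","H6","no-route","H3","H4","H2","H5","H6","H4","H4","H5"]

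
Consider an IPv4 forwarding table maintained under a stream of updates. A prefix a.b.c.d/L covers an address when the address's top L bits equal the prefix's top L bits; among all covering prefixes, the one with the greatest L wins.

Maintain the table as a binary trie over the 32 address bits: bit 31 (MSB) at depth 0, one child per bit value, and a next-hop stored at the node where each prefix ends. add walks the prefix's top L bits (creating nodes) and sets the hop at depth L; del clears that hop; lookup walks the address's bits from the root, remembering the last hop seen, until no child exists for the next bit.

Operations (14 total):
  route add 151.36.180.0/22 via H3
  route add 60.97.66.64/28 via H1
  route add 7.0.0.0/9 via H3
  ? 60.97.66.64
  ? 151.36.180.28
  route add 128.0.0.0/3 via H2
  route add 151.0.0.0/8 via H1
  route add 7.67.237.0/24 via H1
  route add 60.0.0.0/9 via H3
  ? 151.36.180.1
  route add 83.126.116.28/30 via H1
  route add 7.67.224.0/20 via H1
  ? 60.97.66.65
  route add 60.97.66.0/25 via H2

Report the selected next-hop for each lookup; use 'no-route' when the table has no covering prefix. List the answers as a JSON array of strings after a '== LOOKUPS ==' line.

Trace:
  + 151.36.180.0/22 (H3) depth=22
  + 60.97.66.64/28 (H1) depth=28
  + 7.0.0.0/9 (H3) depth=9
  ? 60.97.66.64  path d0:-→d1:-→d2:-→d3:-→d4:-→d5:-→d6:-→d7:-→d8:-→d9:-→d10:-→d11:-→d12:-→d13:-→d14:-→d15:-→d16:-→d17:-→d18:-→d19:-→d20:-→d21:-→d22:-→d23:-→d24:-→d25:-→d26:-→d27:-→d28:H1  best=H1
  ? 151.36.180.28  path d0:-→d1:-→d2:-→d3:-→d4:-→d5:-→d6:-→d7:-→d8:-→d9:-→d10:-→d11:-→d12:-→d13:-→d14:-→d15:-→d16:-→d17:-→d18:-→d19:-→d20:-→d21:-→d22:H3  best=H3
  + 128.0.0.0/3 (H2) depth=3
  + 151.0.0.0/8 (H1) depth=8
  + 7.67.237.0/24 (H1) depth=24
  + 60.0.0.0/9 (H3) depth=9
  ? 151.36.180.1  path d0:-→d1:-→d2:-→d3:H2→d4:-→d5:-→d6:-→d7:-→d8:H1→d9:-→d10:-→d11:-→d12:-→d13:-→d14:-→d15:-→d16:-→d17:-→d18:-→d19:-→d20:-→d21:-→d22:H3  best=H3
  + 83.126.116.28/30 (H1) depth=30
  + 7.67.224.0/20 (H1) depth=20
  ? 60.97.66.65  path d0:-→d1:-→d2:-→d3:-→d4:-→d5:-→d6:-→d7:-→d8:-→d9:H3→d10:-→d11:-→d12:-→d13:-→d14:-→d15:-→d16:-→d17:-→d18:-→d19:-→d20:-→d21:-→d22:-→d23:-→d24:-→d25:-→d26:-→d27:-→d28:H1  best=H1
  + 60.97.66.0/25 (H2) depth=25

== LOOKUPS ==
["H1","H3","H3","H1"]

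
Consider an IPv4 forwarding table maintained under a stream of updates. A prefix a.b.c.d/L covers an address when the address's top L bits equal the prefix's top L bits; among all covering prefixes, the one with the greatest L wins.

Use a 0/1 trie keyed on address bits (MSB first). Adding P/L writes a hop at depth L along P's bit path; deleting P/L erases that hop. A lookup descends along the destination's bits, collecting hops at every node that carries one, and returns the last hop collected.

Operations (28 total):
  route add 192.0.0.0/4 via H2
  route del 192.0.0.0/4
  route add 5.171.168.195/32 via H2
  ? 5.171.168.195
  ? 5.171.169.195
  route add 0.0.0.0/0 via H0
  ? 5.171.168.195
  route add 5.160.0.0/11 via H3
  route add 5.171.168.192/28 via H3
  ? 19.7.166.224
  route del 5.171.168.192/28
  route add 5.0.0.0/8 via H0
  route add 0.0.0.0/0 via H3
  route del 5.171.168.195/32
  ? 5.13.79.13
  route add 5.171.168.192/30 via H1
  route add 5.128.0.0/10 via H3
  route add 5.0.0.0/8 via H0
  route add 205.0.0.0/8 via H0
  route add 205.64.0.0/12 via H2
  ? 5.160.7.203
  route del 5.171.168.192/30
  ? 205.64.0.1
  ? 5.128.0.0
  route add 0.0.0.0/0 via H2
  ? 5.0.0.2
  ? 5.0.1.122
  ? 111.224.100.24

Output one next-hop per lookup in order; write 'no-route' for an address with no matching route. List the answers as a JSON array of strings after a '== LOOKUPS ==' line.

Process each operation:
  + 192.0.0.0/4 (H2) depth=4
  - 192.0.0.0/4 clear@4
  + 5.171.168.195/32 (H2) depth=32
  lookup 5.171.168.195: bits 00000101101010111010100011000011 walk d0:-→d1:-→d2:-→d3:-→d4:-→d5:-→d6:-→d7:-→d8:-→d9:-→d10:-→d11:-→d12:-→d13:-→d14:-→d15:-→d16:-→d17:-→d18:-→d19:-→d20:-→d21:-→d22:-→d23:-→d24:-→d25:-→d26:-→d27:-→d28:-→d29:-→d30:-→d31:-→d32:H2 -> H2
  lookup 5.171.169.195: bits 00000101101010111010100 walk d0:-→d1:-→d2:-→d3:-→d4:-→d5:-→d6:-→d7:-→d8:-→d9:-→d10:-→d11:-→d12:-→d13:-→d14:-→d15:-→d16:-→d17:-→d18:-→d19:-→d20:-→d21:-→d22:-→d23:- -> no-route
  + 0.0.0.0/0 (H0) depth=0
  lookup 5.171.168.195: bits 00000101101010111010100011000011 walk d0:H0→d1:-→d2:-→d3:-→d4:-→d5:-→d6:-→d7:-→d8:-→d9:-→d10:-→d11:-→d12:-→d13:-→d14:-→d15:-→d16:-→d17:-→d18:-→d19:-→d20:-→d21:-→d22:-→d23:-→d24:-→d25:-→d26:-→d27:-→d28:-→d29:-→d30:-→d31:-→d32:H2 -> H2
  + 5.160.0.0/11 (H3) depth=11
  + 5.171.168.192/28 (H3) depth=28
  lookup 19.7.166.224: bits 000 walk d0:H0→d1:-→d2:-→d3:- -> H0
  - 5.171.168.192/28 clear@28
  + 5.0.0.0/8 (H0) depth=8
  + 0.0.0.0/0 (H3) depth=0
  - 5.171.168.195/32 clear@32
  lookup 5.13.79.13: bits 00000101 walk d0:H3→d1:-→d2:-→d3:-→d4:-→d5:-→d6:-→d7:-→d8:H0 -> H0
  + 5.171.168.192/30 (H1) depth=30
  + 5.128.0.0/10 (H3) depth=10
  + 5.0.0.0/8 (H0) depth=8
  + 205.0.0.0/8 (H0) depth=8
  + 205.64.0.0/12 (H2) depth=12
  lookup 5.160.7.203: bits 000001011010 walk d0:H3→d1:-→d2:-→d3:-→d4:-→d5:-→d6:-→d7:-→d8:H0→d9:-→d10:H3→d11:H3→d12:- -> H3
  - 5.171.168.192/30 clear@30
  lookup 205.64.0.1: bits 110011010100 walk d0:H3→d1:-→d2:-→d3:-→d4:-→d5:-→d6:-→d7:-→d8:H0→d9:-→d10:-→d11:-→d12:H2 -> H2
  lookup 5.128.0.0: bits 0000010110 walk d0:H3→d1:-→d2:-→d3:-→d4:-→d5:-→d6:-→d7:-→d8:H0→d9:-→d10:H3 -> H3
  + 0.0.0.0/0 (H2) depth=0
  lookup 5.0.0.2: bits 00000101 walk d0:H2→d1:-→d2:-→d3:-→d4:-→d5:-→d6:-→d7:-→d8:H0 -> H0
  lookup 5.0.1.122: bits 00000101 walk d0:H2→d1:-→d2:-→d3:-→d4:-→d5:-→d6:-→d7:-→d8:H0 -> H0
  lookup 111.224.100.24: bits 0 walk d0:H2→d1:- -> H2

== LOOKUPS ==
["H2","no-route","H2","H0","H0","H3","H2","H3","H0","H0","H2"]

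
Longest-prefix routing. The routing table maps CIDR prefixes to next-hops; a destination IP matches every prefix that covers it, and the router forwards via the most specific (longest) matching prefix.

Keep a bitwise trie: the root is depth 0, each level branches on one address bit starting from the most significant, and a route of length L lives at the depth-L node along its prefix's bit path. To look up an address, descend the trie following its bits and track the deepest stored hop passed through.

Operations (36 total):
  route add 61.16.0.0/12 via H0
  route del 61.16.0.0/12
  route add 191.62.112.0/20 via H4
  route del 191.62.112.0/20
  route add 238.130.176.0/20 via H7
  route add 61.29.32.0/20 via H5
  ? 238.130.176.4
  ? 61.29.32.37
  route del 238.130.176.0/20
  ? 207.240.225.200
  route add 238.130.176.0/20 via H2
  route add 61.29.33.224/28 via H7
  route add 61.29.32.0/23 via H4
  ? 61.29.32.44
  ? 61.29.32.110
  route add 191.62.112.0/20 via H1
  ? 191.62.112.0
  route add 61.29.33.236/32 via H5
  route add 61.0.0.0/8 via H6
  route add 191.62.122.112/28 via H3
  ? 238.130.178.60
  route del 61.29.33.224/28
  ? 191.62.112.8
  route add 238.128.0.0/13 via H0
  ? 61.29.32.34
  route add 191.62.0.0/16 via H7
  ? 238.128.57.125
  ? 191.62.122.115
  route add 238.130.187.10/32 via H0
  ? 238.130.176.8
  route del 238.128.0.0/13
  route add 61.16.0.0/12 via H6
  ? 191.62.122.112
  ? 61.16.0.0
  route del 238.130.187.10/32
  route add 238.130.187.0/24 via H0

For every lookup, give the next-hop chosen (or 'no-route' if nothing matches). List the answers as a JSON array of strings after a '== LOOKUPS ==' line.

Process each operation:
  add 61.16.0.0/12 -> H0 at depth 12
  - 61.16.0.0/12 clear@12
  add 191.62.112.0/20 -> H4 at depth 20
  - 191.62.112.0/20 clear@20
  add 238.130.176.0/20 -> H7 at depth 20
  add 61.29.32.0/20 -> H5 at depth 20
  ? 238.130.176.4  path d0:-→d1:-→d2:-→d3:-→d4:-→d5:-→d6:-→d7:-→d8:-→d9:-→d10:-→d11:-→d12:-→d13:-→d14:-→d15:-→d16:-→d17:-→d18:-→d19:-→d20:H7  best=H7
  ? 61.29.32.37  path d0:-→d1:-→d2:-→d3:-→d4:-→d5:-→d6:-→d7:-→d8:-→d9:-→d10:-→d11:-→d12:-→d13:-→d14:-→d15:-→d16:-→d17:-→d18:-→d19:-→d20:H5  best=H5
  - 238.130.176.0/20 clear@20
  ? 207.240.225.200  path d0:-→d1:-→d2:-  best=no-route
  add 238.130.176.0/20 -> H2 at depth 20
  add 61.29.33.224/28 -> H7 at depth 28
  add 61.29.32.0/23 -> H4 at depth 23
  ? 61.29.32.44  path d0:-→d1:-→d2:-→d3:-→d4:-→d5:-→d6:-→d7:-→d8:-→d9:-→d10:-→d11:-→d12:-→d13:-→d14:-→d15:-→d16:-→d17:-→d18:-→d19:-→d20:H5→d21:-→d22:-→d23:H4  best=H4
  ? 61.29.32.110  path d0:-→d1:-→d2:-→d3:-→d4:-→d5:-→d6:-→d7:-→d8:-→d9:-→d10:-→d11:-→d12:-→d13:-→d14:-→d15:-→d16:-→d17:-→d18:-→d19:-→d20:H5→d21:-→d22:-→d23:H4  best=H4
  add 191.62.112.0/20 -> H1 at depth 20
  ? 191.62.112.0  path d0:-→d1:-→d2:-→d3:-→d4:-→d5:-→d6:-→d7:-→d8:-→d9:-→d10:-→d11:-→d12:-→d13:-→d14:-→d15:-→d16:-→d17:-→d18:-→d19:-→d20:H1  best=H1
  add 61.29.33.236/32 -> H5 at depth 32
  add 61.0.0.0/8 -> H6 at depth 8
  add 191.62.122.112/28 -> H3 at depth 28
  ? 238.130.178.60  path d0:-→d1:-→d2:-→d3:-→d4:-→d5:-→d6:-→d7:-→d8:-→d9:-→d10:-→d11:-→d12:-→d13:-→d14:-→d15:-→d16:-→d17:-→d18:-→d19:-→d20:H2  best=H2
  - 61.29.33.224/28 clear@28
  ? 191.62.112.8  path d0:-→d1:-→d2:-→d3:-→d4:-→d5:-→d6:-→d7:-→d8:-→d9:-→d10:-→d11:-→d12:-→d13:-→d14:-→d15:-→d16:-→d17:-→d18:-→d19:-→d20:H1  best=H1
  add 238.128.0.0/13 -> H0 at depth 13
  ? 61.29.32.34  path d0:-→d1:-→d2:-→d3:-→d4:-→d5:-→d6:-→d7:-→d8:H6→d9:-→d10:-→d11:-→d12:-→d13:-→d14:-→d15:-→d16:-→d17:-→d18:-→d19:-→d20:H5→d21:-→d22:-→d23:H4  best=H4
  add 191.62.0.0/16 -> H7 at depth 16
  ? 238.128.57.125  path d0:-→d1:-→d2:-→d3:-→d4:-→d5:-→d6:-→d7:-→d8:-→d9:-→d10:-→d11:-→d12:-→d13:H0→d14:-  best=H0
  ? 191.62.122.115  path d0:-→d1:-→d2:-→d3:-→d4:-→d5:-→d6:-→d7:-→d8:-→d9:-→d10:-→d11:-→d12:-→d13:-→d14:-→d15:-→d16:H7→d17:-→d18:-→d19:-→d20:H1→d21:-→d22:-→d23:-→d24:-→d25:-→d26:-→d27:-→d28:H3  best=H3
  add 238.130.187.10/32 -> H0 at depth 32
  ? 238.130.176.8  path d0:-→d1:-→d2:-→d3:-→d4:-→d5:-→d6:-→d7:-→d8:-→d9:-→d10:-→d11:-→d12:-→d13:H0→d14:-→d15:-→d16:-→d17:-→d18:-→d19:-→d20:H2  best=H2
  - 238.128.0.0/13 clear@13
  add 61.16.0.0/12 -> H6 at depth 12
  ? 191.62.122.112  path d0:-→d1:-→d2:-→d3:-→d4:-→d5:-→d6:-→d7:-→d8:-→d9:-→d10:-→d11:-→d12:-→d13:-→d14:-→d15:-→d16:H7→d17:-→d18:-→d19:-→d20:H1→d21:-→d22:-→d23:-→d24:-→d25:-→d26:-→d27:-→d28:H3  best=H3
  ? 61.16.0.0  path d0:-→d1:-→d2:-→d3:-→d4:-→d5:-→d6:-→d7:-→d8:H6→d9:-→d10:-→d11:-→d12:H6  best=H6
  - 238.130.187.10/32 clear@32
  add 238.130.187.0/24 -> H0 at depth 24

== LOOKUPS ==
["H7","H5","no-route","H4","H4","H1","H2","H1","H4","H0","H3","H2","H3","H6"]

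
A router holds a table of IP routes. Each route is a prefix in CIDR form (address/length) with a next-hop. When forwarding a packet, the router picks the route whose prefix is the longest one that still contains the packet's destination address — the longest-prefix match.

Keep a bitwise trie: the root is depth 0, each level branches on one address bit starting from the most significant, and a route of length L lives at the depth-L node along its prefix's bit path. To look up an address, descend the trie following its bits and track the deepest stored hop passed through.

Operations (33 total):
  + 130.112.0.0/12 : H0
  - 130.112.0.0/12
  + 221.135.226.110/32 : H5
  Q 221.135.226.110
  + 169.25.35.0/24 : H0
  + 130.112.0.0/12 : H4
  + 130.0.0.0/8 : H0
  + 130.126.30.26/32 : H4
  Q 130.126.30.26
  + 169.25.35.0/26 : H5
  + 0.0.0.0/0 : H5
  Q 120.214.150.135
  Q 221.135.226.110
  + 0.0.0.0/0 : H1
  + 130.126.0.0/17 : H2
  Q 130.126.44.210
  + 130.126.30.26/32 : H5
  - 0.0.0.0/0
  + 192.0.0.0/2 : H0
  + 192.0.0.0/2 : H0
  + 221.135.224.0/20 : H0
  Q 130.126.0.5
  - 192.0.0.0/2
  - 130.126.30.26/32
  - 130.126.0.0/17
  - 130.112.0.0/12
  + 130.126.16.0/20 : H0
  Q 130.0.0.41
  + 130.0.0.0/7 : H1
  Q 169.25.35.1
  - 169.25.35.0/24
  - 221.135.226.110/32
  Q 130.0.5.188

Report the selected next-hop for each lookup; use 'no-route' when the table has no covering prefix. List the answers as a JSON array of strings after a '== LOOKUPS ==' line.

Apply in order:
  + 130.112.0.0/12 (H0) depth=12
  - 130.112.0.0/12 clear@12
  + 221.135.226.110/32 (H5) depth=32
  ? 221.135.226.110  path d0:-→d1:-→d2:-→d3:-→d4:-→d5:-→d6:-→d7:-→d8:-→d9:-→d10:-→d11:-→d12:-→d13:-→d14:-→d15:-→d16:-→d17:-→d18:-→d19:-→d20:-→d21:-→d22:-→d23:-→d24:-→d25:-→d26:-→d27:-→d28:-→d29:-→d30:-→d31:-→d32:H5  best=H5
  + 169.25.35.0/24 (H0) depth=24
  + 130.112.0.0/12 (H4) depth=12
  + 130.0.0.0/8 (H0) depth=8
  + 130.126.30.26/32 (H4) depth=32
  ? 130.126.30.26  path d0:-→d1:-→d2:-→d3:-→d4:-→d5:-→d6:-→d7:-→d8:H0→d9:-→d10:-→d11:-→d12:H4→d13:-→d14:-→d15:-→d16:-→d17:-→d18:-→d19:-→d20:-→d21:-→d22:-→d23:-→d24:-→d25:-→d26:-→d27:-→d28:-→d29:-→d30:-→d31:-→d32:H4  best=H4
  + 169.25.35.0/26 (H5) depth=26
  + 0.0.0.0/0 (H5) depth=0
  ? 120.214.150.135  path d0:H5  best=H5
  ? 221.135.226.110  path d0:H5→d1:-→d2:-→d3:-→d4:-→d5:-→d6:-→d7:-→d8:-→d9:-→d10:-→d11:-→d12:-→d13:-→d14:-→d15:-→d16:-→d17:-→d18:-→d19:-→d20:-→d21:-→d22:-→d23:-→d24:-→d25:-→d26:-→d27:-→d28:-→d29:-→d30:-→d31:-→d32:H5  best=H5
  + 0.0.0.0/0 (H1) depth=0
  + 130.126.0.0/17 (H2) depth=17
  ? 130.126.44.210  path d0:H1→d1:-→d2:-→d3:-→d4:-→d5:-→d6:-→d7:-→d8:H0→d9:-→d10:-→d11:-→d12:H4→d13:-→d14:-→d15:-→d16:-→d17:H2→d18:-  best=H2
  + 130.126.30.26/32 (H5) depth=32
  - 0.0.0.0/0 clear@0
  + 192.0.0.0/2 (H0) depth=2
  + 192.0.0.0/2 (H0) depth=2
  + 221.135.224.0/20 (H0) depth=20
  ? 130.126.0.5  path d0:-→d1:-→d2:-→d3:-→d4:-→d5:-→d6:-→d7:-→d8:H0→d9:-→d10:-→d11:-→d12:H4→d13:-→d14:-→d15:-→d16:-→d17:H2→d18:-→d19:-  best=H2
  - 192.0.0.0/2 clear@2
  - 130.126.30.26/32 clear@32
  - 130.126.0.0/17 clear@17
  - 130.112.0.0/12 clear@12
  + 130.126.16.0/20 (H0) depth=20
  ? 130.0.0.41  path d0:-→d1:-→d2:-→d3:-→d4:-→d5:-→d6:-→d7:-→d8:H0→d9:-  best=H0
  + 130.0.0.0/7 (H1) depth=7
  ? 169.25.35.1  path d0:-→d1:-→d2:-→d3:-→d4:-→d5:-→d6:-→d7:-→d8:-→d9:-→d10:-→d11:-→d12:-→d13:-→d14:-→d15:-→d16:-→d17:-→d18:-→d19:-→d20:-→d21:-→d22:-→d23:-→d24:H0→d25:-→d26:H5  best=H5
  - 169.25.35.0/24 clear@24
  - 221.135.226.110/32 clear@32
  ? 130.0.5.188  path d0:-→d1:-→d2:-→d3:-→d4:-→d5:-→d6:-→d7:H1→d8:H0→d9:-  best=H0

== LOOKUPS ==
["H5","H4","H5","H5","H2","H2","H0","H5","H0"]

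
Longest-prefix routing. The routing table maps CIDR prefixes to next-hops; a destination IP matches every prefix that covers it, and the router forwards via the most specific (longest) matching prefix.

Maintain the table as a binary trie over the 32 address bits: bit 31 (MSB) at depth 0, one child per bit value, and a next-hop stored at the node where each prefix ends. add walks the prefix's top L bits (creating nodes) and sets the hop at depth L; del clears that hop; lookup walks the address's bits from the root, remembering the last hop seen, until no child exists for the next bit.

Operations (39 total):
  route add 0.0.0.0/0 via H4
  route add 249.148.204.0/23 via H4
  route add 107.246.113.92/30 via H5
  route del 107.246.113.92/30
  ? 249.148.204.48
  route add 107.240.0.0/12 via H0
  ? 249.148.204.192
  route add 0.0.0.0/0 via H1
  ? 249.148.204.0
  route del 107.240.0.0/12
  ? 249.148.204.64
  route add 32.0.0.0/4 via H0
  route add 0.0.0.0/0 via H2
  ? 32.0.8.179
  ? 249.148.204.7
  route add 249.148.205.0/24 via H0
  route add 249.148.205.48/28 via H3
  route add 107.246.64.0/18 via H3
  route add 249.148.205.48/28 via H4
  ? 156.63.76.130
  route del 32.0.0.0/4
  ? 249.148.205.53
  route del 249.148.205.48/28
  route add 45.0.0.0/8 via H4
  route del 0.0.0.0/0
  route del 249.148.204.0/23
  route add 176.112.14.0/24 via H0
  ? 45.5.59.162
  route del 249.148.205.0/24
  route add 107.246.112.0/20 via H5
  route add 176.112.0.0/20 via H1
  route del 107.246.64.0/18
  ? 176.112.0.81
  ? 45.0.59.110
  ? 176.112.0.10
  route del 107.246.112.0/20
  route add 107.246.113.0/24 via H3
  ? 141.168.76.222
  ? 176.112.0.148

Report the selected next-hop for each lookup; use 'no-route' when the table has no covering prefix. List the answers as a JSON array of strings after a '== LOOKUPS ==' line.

Apply in order:
  + 0.0.0.0/0 (H4) depth=0
  + 249.148.204.0/23 (H4) depth=23
  + 107.246.113.92/30 (H5) depth=30
  - 107.246.113.92/30 clear@30
  ? 249.148.204.48  path d0:H4→d1:-→d2:-→d3:-→d4:-→d5:-→d6:-→d7:-→d8:-→d9:-→d10:-→d11:-→d12:-→d13:-→d14:-→d15:-→d16:-→d17:-→d18:-→d19:-→d20:-→d21:-→d22:-→d23:H4  best=H4
  + 107.240.0.0/12 (H0) depth=12
  ? 249.148.204.192  path d0:H4→d1:-→d2:-→d3:-→d4:-→d5:-→d6:-→d7:-→d8:-→d9:-→d10:-→d11:-→d12:-→d13:-→d14:-→d15:-→d16:-→d17:-→d18:-→d19:-→d20:-→d21:-→d22:-→d23:H4  best=H4
  + 0.0.0.0/0 (H1) depth=0
  ? 249.148.204.0  path d0:H1→d1:-→d2:-→d3:-→d4:-→d5:-→d6:-→d7:-→d8:-→d9:-→d10:-→d11:-→d12:-→d13:-→d14:-→d15:-→d16:-→d17:-→d18:-→d19:-→d20:-→d21:-→d22:-→d23:H4  best=H4
  - 107.240.0.0/12 clear@12
  ? 249.148.204.64  path d0:H1→d1:-→d2:-→d3:-→d4:-→d5:-→d6:-→d7:-→d8:-→d9:-→d10:-→d11:-→d12:-→d13:-→d14:-→d15:-→d16:-→d17:-→d18:-→d19:-→d20:-→d21:-→d22:-→d23:H4  best=H4
  + 32.0.0.0/4 (H0) depth=4
  + 0.0.0.0/0 (H2) depth=0
  ? 32.0.8.179  path d0:H2→d1:-→d2:-→d3:-→d4:H0  best=H0
  ? 249.148.204.7  path d0:H2→d1:-→d2:-→d3:-→d4:-→d5:-→d6:-→d7:-→d8:-→d9:-→d10:-→d11:-→d12:-→d13:-→d14:-→d15:-→d16:-→d17:-→d18:-→d19:-→d20:-→d21:-→d22:-→d23:H4  best=H4
  + 249.148.205.0/24 (H0) depth=24
  + 249.148.205.48/28 (H3) depth=28
  + 107.246.64.0/18 (H3) depth=18
  + 249.148.205.48/28 (H4) depth=28
  ? 156.63.76.130  path d0:H2→d1:-  best=H2
  - 32.0.0.0/4 clear@4
  ? 249.148.205.53  path d0:H2→d1:-→d2:-→d3:-→d4:-→d5:-→d6:-→d7:-→d8:-→d9:-→d10:-→d11:-→d12:-→d13:-→d14:-→d15:-→d16:-→d17:-→d18:-→d19:-→d20:-→d21:-→d22:-→d23:H4→d24:H0→d25:-→d26:-→d27:-→d28:H4  best=H4
  - 249.148.205.48/28 clear@28
  + 45.0.0.0/8 (H4) depth=8
  - 0.0.0.0/0 clear@0
  - 249.148.204.0/23 clear@23
  + 176.112.14.0/24 (H0) depth=24
  ? 45.5.59.162  path d0:-→d1:-→d2:-→d3:-→d4:-→d5:-→d6:-→d7:-→d8:H4  best=H4
  - 249.148.205.0/24 clear@24
  + 107.246.112.0/20 (H5) depth=20
  + 176.112.0.0/20 (H1) depth=20
  - 107.246.64.0/18 clear@18
  ? 176.112.0.81  path d0:-→d1:-→d2:-→d3:-→d4:-→d5:-→d6:-→d7:-→d8:-→d9:-→d10:-→d11:-→d12:-→d13:-→d14:-→d15:-→d16:-→d17:-→d18:-→d19:-→d20:H1  best=H1
  ? 45.0.59.110  path d0:-→d1:-→d2:-→d3:-→d4:-→d5:-→d6:-→d7:-→d8:H4  best=H4
  ? 176.112.0.10  path d0:-→d1:-→d2:-→d3:-→d4:-→d5:-→d6:-→d7:-→d8:-→d9:-→d10:-→d11:-→d12:-→d13:-→d14:-→d15:-→d16:-→d17:-→d18:-→d19:-→d20:H1  best=H1
  - 107.246.112.0/20 clear@20
  + 107.246.113.0/24 (H3) depth=24
  ? 141.168.76.222  path d0:-→d1:-→d2:-  best=no-route
  ? 176.112.0.148  path d0:-→d1:-→d2:-→d3:-→d4:-→d5:-→d6:-→d7:-→d8:-→d9:-→d10:-→d11:-→d12:-→d13:-→d14:-→d15:-→d16:-→d17:-→d18:-→d19:-→d20:H1  best=H1

== LOOKUPS ==
["H4","H4","H4","H4","H0","H4","H2","H4","H4","H1","H4","H1","no-route","H1"]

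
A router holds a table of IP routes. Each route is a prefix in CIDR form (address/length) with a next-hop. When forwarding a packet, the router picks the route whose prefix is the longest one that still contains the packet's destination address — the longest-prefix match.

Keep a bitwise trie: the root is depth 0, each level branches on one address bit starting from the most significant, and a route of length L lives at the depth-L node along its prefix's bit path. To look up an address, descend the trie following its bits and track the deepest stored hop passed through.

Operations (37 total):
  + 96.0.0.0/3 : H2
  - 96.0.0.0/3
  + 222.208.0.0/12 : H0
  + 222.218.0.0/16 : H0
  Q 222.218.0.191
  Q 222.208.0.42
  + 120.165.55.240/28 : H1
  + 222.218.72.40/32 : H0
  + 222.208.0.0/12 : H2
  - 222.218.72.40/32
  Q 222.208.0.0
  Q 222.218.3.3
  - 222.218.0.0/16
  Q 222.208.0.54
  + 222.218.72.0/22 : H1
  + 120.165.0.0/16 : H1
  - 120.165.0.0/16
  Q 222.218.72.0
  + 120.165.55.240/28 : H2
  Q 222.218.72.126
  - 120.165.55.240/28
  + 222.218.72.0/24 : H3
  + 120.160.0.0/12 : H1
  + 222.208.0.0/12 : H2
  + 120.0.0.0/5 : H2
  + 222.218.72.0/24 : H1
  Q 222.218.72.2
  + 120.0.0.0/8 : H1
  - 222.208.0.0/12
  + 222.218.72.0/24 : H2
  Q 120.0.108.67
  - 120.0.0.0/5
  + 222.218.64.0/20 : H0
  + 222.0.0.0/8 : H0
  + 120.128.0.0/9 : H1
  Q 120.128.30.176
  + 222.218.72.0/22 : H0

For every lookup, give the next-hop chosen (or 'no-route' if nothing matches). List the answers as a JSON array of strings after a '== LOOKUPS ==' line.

Trace:
  + 96.0.0.0/3 (H2) depth=3
  - 96.0.0.0/3 clear@3
  + 222.208.0.0/12 (H0) depth=12
  + 222.218.0.0/16 (H0) depth=16
  Q 222.218.0.191: descend 1101111011011010 ; hops seen [H0,H0] ; pick H0
  Q 222.208.0.42: descend 110111101101 ; hops seen [H0] ; pick H0
  + 120.165.55.240/28 (H1) depth=28
  + 222.218.72.40/32 (H0) depth=32
  + 222.208.0.0/12 (H2) depth=12
  - 222.218.72.40/32 clear@32
  Q 222.208.0.0: descend 110111101101 ; hops seen [H2] ; pick H2
  Q 222.218.3.3: descend 11011110110110100 ; hops seen [H2,H0] ; pick H0
  - 222.218.0.0/16 clear@16
  Q 222.208.0.54: descend 110111101101 ; hops seen [H2] ; pick H2
  + 222.218.72.0/22 (H1) depth=22
  + 120.165.0.0/16 (H1) depth=16
  - 120.165.0.0/16 clear@16
  Q 222.218.72.0: descend 11011110110110100100100000 ; hops seen [H2,H1] ; pick H1
  + 120.165.55.240/28 (H2) depth=28
  Q 222.218.72.126: descend 1101111011011010010010000 ; hops seen [H2,H1] ; pick H1
  - 120.165.55.240/28 clear@28
  + 222.218.72.0/24 (H3) depth=24
  + 120.160.0.0/12 (H1) depth=12
  + 222.208.0.0/12 (H2) depth=12
  + 120.0.0.0/5 (H2) depth=5
  + 222.218.72.0/24 (H1) depth=24
  Q 222.218.72.2: descend 11011110110110100100100000 ; hops seen [H2,H1,H1] ; pick H1
  + 120.0.0.0/8 (H1) depth=8
  - 222.208.0.0/12 clear@12
  + 222.218.72.0/24 (H2) depth=24
  Q 120.0.108.67: descend 01111000 ; hops seen [H2,H1] ; pick H1
  - 120.0.0.0/5 clear@5
  + 222.218.64.0/20 (H0) depth=20
  + 222.0.0.0/8 (H0) depth=8
  + 120.128.0.0/9 (H1) depth=9
  Q 120.128.30.176: descend 0111100010 ; hops seen [H1,H1] ; pick H1
  + 222.218.72.0/22 (H0) depth=22

== LOOKUPS ==
["H0","H0","H2","H0","H2","H1","H1","H1","H1","H1"]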